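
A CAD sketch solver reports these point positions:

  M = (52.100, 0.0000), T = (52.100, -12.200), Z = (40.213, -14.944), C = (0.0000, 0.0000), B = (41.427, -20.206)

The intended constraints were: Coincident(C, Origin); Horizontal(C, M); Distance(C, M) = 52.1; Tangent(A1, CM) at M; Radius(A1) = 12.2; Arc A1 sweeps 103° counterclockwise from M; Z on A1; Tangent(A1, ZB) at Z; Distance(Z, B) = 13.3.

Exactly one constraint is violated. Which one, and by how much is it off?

Distance(Z, B) = 13.3 — off by 7.90.

C = (0.00, 0.00) ✓; C.y = 0.00, M.y = 0.00 ✓; |CM| = 52.10 ✓; ∠(TM, MC) = 90.00° ✓; |TM| = 12.20 ✓; bearing(T→Z) − bearing(T→M) = 103.0° ✓; |TZ| = 12.20 ✓; ∠(TZ, ZB) = 90.01° ✓; |ZB| = 5.400 ✗.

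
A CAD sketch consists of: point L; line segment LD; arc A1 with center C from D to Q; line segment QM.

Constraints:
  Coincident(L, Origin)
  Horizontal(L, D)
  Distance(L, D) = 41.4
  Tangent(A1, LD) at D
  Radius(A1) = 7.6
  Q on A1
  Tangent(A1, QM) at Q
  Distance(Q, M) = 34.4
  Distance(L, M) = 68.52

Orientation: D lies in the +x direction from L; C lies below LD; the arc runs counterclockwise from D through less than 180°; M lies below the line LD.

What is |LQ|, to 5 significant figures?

37.326

Checks: |CQ| = 7.600 ✓; ∠(CQ, QM) = 90.00° ✓; |QM| = 34.40 ✓; |LM| = 68.52 ✓.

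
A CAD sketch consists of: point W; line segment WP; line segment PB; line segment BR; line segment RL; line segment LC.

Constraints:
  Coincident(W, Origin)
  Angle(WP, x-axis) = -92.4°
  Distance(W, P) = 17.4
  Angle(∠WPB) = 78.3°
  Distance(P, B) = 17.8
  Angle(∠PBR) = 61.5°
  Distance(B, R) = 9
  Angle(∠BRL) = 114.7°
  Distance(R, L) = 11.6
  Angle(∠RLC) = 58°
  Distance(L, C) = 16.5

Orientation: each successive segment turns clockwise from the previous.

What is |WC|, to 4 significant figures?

24.63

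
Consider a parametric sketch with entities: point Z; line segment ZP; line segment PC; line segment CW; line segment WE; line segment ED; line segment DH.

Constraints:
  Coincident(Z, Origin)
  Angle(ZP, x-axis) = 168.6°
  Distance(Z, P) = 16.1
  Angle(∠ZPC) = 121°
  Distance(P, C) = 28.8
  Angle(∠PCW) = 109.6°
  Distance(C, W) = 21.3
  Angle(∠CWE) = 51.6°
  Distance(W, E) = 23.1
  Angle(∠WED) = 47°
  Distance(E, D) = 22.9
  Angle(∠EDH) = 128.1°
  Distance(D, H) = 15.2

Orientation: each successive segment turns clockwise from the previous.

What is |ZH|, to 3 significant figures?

56.8

∠WED = 47.0° gives ED at 138° from the x-axis; with |ED| = 22.9, D = (-25.6, 36.1). ∠EDH = 128.1° gives DH at 85.9° from the x-axis; with |DH| = 15.2, H = (-24.5, 51.2). Then |ZH| = |H − Z| = 56.8.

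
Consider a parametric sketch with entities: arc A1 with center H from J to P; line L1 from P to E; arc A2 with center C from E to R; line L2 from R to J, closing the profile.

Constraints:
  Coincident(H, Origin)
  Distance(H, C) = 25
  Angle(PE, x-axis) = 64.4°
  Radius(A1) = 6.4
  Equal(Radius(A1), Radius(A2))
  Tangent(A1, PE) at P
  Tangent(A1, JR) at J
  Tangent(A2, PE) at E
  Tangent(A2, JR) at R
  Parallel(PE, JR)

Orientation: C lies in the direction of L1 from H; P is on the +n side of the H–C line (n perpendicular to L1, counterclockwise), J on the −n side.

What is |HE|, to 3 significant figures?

25.8

Tangency of A1 to both parallel lines with radius 6.4 puts P and J at H ± 6.4·n: P = (-5.77, 2.77), J = (5.77, -2.77). Equal radii place E and R the same way about C: E = C + 6.4·n = (5.03, 25.3), R = C − 6.4·n = (16.6, 19.8). Then |HE| = |E − H| = 25.8.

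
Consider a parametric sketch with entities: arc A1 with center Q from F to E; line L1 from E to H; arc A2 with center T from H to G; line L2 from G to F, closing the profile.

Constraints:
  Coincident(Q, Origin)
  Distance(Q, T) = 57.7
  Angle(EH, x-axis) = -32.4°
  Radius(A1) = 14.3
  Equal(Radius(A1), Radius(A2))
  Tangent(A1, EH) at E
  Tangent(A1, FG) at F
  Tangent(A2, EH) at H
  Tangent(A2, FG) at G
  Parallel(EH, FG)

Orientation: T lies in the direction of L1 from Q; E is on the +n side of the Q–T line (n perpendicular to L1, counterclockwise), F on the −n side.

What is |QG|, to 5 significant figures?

59.446

Tangency of A1 to both parallel lines with radius 14.3 puts E and F at Q ± 14.3·n: E = (7.6623, 12.074), F = (-7.6623, -12.074). Equal radii place H and G the same way about T: H = T + 14.3·n = (56.380, -18.843), G = T − 14.3·n = (41.055, -42.991). Then |QG| = |G − Q| = 59.446.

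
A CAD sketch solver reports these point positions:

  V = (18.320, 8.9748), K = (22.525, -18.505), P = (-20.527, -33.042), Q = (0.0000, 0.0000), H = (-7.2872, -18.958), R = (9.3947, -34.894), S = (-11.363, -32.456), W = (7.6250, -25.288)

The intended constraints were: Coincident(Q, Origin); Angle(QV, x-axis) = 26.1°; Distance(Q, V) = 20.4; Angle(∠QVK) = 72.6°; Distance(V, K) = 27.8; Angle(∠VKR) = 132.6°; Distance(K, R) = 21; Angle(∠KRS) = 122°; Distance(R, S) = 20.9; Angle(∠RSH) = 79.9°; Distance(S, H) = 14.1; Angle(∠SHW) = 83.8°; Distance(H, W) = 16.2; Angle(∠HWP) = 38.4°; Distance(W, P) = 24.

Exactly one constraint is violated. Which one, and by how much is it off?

Distance(W, P) = 24 — off by 5.20.

Q = (0.00, 0.00) ✓; QV at 26.10° ✓; |QV| = 20.40 ✓; ∠QVK = 72.60° ✓; |VK| = 27.80 ✓; ∠VKR = 132.6° ✓; |KR| = 21.00 ✓; ∠KRS = 122.0° ✓; |RS| = 20.90 ✓; ∠RSH = 79.90° ✓; |SH| = 14.10 ✓; ∠SHW = 83.80° ✓; |HW| = 16.20 ✓; ∠HWP = 38.40° ✓; |WP| = 29.20 ✗.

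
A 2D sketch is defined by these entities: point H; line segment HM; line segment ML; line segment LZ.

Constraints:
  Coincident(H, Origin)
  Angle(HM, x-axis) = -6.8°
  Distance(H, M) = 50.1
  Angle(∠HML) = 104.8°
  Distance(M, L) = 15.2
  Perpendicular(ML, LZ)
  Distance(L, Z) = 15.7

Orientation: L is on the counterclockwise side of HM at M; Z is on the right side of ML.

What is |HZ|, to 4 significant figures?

69.98

H is at the origin; HM runs at -6.8° with length 50.1, so M = 50.1·(cos -6.8°, sin -6.8°) = (49.75, -5.932). ∠HML = 104.8°, so ML runs at -6.8° + (180° − 104.8°) = 68.40° from the x-axis; with |ML| = 15.2, L = M + 15.2·(cos 68.40°, sin 68.40°) = (55.34, 8.201). ML ⟂ LZ; with |LZ| = 15.7 on the right of ML, Z = L + 15.7·(0.9298, -0.3681) = (69.94, 2.421). Then |HZ| = |Z − H| = 69.98.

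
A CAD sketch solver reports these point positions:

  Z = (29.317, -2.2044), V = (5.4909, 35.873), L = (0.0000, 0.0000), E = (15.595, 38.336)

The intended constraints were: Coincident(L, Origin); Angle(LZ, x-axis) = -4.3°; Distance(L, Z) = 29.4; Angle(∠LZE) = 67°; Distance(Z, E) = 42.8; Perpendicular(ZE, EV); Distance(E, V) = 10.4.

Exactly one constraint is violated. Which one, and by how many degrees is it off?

Perpendicular(ZE, EV) — off by 5.00°.

L = (0.00, 0.00) ✓; LZ at -4.300° ✓; |LZ| = 29.40 ✓; ∠LZE = 67.00° ✓; |ZE| = 42.80 ✓; ∠(ZE, EV) = 85.00° ✗; |EV| = 10.40 ✓.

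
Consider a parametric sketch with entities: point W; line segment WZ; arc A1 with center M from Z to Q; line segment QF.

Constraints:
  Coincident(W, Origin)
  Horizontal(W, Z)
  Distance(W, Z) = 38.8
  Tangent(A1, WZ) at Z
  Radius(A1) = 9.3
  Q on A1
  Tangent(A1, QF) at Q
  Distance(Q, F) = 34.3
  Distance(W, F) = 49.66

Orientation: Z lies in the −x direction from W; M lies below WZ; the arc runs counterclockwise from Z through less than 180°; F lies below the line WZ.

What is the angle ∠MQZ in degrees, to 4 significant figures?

26.74°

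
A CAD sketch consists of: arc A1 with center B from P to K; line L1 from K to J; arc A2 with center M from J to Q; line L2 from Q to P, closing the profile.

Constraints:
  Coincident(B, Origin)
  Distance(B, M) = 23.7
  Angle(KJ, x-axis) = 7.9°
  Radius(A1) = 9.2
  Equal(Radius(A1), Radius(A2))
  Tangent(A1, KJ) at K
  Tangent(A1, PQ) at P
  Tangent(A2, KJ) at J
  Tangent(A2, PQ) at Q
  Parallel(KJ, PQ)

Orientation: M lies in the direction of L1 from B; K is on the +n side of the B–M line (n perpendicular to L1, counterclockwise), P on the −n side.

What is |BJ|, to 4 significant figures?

25.42

The slot axis is L1's direction at 7.9°, so u = (cos 7.9°, sin 7.9°) = (0.9905, 0.1374) and n = (−sin 7.9°, cos 7.9°) = (-0.1374, 0.9905). B is at the origin and M lies 23.7 along u from B, so M = 23.7·u = (23.48, 3.257). Tangency of A1 to both parallel lines with radius 9.2 puts K and P at B ± 9.2·n: K = (-1.264, 9.113), P = (1.264, -9.113). Equal radii place J and Q the same way about M: J = M + 9.2·n = (22.21, 12.37), Q = M − 9.2·n = (24.74, -5.855). Then |BJ| = |J − B| = 25.42.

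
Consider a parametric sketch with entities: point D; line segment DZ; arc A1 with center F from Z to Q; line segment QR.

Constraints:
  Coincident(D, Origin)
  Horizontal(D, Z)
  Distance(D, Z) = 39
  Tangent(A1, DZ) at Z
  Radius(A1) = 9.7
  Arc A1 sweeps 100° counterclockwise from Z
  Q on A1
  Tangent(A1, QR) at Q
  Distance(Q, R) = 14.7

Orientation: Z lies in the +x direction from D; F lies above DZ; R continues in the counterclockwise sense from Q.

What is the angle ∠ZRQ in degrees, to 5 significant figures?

25.146°

D is at the origin; DZ is horizontal with |DZ| = 39.0 and Z on the +x side, so Z = (39.000, 0.0000). Since A1 is tangent to DZ there, FZ ⟂ DZ, so F = Z + (0, 9.7) = (39.000, 9.7000). On A1, Z sits at bearing -90° from F; a 100° counterclockwise sweep puts Q at bearing 10°, so Q = F + 9.7·(cos 10°, sin 10°) = (48.553, 11.384). A1 meets QR tangentially, so FQ is at right angles to QR, so QR runs along (−sin 10°, cos 10°); with |QR| = 14.7, R = (46.000, 25.861). Then cos ∠ZRQ = RZ·RQ / (|RZ||RQ|), giving 25.146°.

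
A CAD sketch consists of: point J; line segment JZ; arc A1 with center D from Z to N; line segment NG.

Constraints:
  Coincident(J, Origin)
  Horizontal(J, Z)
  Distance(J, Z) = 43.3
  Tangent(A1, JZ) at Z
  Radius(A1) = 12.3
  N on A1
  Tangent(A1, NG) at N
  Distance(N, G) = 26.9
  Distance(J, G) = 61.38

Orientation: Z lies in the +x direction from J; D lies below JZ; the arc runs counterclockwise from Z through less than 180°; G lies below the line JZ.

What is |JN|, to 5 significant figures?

37.082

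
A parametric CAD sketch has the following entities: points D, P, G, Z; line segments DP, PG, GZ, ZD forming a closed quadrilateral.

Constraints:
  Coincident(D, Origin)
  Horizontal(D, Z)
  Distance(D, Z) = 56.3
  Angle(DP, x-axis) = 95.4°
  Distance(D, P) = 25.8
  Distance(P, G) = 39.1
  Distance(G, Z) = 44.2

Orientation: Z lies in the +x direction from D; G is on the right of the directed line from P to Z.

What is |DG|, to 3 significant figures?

16.7

Checks: |PG| = 39.10 ✓; |GZ| = 44.20 ✓.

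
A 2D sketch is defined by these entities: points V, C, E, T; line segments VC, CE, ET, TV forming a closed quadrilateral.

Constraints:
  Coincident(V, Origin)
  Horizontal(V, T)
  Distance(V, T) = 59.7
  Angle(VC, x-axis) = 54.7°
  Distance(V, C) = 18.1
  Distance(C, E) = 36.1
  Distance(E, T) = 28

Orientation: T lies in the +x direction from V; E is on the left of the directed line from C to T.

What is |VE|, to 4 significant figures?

51.33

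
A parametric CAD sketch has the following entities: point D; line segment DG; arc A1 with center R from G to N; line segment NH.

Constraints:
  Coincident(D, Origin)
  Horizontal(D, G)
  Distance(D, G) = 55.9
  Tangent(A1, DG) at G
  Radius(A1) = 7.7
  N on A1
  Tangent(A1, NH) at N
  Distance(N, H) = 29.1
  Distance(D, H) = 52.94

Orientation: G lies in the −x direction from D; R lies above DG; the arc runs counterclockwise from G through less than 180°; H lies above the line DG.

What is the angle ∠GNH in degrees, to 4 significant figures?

142.6°

D is at the origin; DG is horizontal with |DG| = 55.9 and G on the −x side, so G = (-55.90, 0.000). A1 meets DG tangentially, so RG is at right angles to DG, so R = G + (0, 7.7) = (-55.90, 7.700). Since RN ⟂ NH (tangency), |RH| = √(7.7² + 29.1²) = 30.10 regardless of where N sits on A1. So H lies on both circle(D, 52.94) and circle(R, 30.10); the above-DG intersection is H = (-40.80, 33.74). N is the foot of the tangent from H: N = (-48.47, 5.669).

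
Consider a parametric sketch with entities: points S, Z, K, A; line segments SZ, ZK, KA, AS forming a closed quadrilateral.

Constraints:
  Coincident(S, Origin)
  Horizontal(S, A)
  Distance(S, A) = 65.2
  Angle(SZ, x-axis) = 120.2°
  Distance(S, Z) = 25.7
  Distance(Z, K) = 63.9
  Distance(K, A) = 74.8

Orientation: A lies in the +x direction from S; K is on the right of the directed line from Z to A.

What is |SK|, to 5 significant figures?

39.980

Checks: |ZK| = 63.90 ✓; |KA| = 74.80 ✓.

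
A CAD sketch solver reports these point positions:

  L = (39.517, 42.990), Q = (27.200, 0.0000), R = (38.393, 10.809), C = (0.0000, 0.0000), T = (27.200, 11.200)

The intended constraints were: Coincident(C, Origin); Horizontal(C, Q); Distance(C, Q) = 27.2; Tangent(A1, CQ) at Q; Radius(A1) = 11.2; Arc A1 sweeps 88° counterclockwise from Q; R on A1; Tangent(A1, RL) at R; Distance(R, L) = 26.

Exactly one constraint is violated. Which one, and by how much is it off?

Distance(R, L) = 26 — off by 6.20.

C = (0.00, 0.00) ✓; C.y = 0.00, Q.y = 0.00 ✓; |CQ| = 27.20 ✓; ∠(TQ, QC) = 90.00° ✓; |TQ| = 11.20 ✓; bearing(T→R) − bearing(T→Q) = 88.00° ✓; |TR| = 11.20 ✓; ∠(TR, RL) = 90.00° ✓; |RL| = 32.20 ✗.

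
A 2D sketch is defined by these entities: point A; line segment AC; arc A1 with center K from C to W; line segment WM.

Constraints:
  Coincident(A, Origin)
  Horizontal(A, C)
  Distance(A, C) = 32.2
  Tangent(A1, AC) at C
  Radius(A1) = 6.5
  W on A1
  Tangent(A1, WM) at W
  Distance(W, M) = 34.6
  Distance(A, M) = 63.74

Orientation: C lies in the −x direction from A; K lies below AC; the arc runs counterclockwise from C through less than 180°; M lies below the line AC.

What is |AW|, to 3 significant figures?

38.2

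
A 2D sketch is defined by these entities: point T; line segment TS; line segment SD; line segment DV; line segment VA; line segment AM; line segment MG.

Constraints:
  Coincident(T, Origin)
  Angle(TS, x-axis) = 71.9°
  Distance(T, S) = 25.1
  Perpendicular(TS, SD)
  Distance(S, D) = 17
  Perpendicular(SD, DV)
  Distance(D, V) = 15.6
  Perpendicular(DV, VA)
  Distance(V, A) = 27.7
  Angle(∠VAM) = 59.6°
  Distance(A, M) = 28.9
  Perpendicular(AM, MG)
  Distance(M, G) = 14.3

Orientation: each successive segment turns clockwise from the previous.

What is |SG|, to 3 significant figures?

16.4

T is at the origin; TS runs at 71.9° with length 25.1, so S = (7.80, 23.9). TS ⟂ SD, so SD runs at -18.1°; with |SD| = 17.0, D = (24.0, 18.6). SD is perpendicular to DV, so DV runs at -108°; with |DV| = 15.6, V = (19.1, 3.75). DV ⟂ VA, so VA runs at 162°; with |VA| = 27.7, A = (-7.22, 12.4). ∠VAM = 59.6° gives AM at 41.5° from the x-axis; with |AM| = 28.9, M = (14.4, 31.5). AM is perpendicular to MG, so MG runs at -48.5°; with |MG| = 14.3, G = (23.9, 20.8). Then |SG| = |G − S| = 16.4.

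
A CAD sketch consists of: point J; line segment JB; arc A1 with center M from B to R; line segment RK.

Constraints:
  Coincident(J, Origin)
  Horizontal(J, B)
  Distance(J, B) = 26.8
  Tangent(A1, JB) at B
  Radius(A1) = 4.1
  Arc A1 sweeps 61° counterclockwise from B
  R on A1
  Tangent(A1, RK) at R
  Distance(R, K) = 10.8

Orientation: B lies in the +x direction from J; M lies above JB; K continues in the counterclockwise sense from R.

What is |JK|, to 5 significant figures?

37.450

J is at the origin; J and B share the same y with |JB| = 26.8 and B on the +x side, so B = (26.800, 0.0000). A1 meets JB tangentially, so MB is at right angles to JB, so M = B + (0, 4.1) = (26.800, 4.1000). On A1, B sits at bearing -90° from M; a 61° counterclockwise sweep puts R at bearing -29°, so R = M + 4.1·(cos -29°, sin -29°) = (30.386, 2.1123). The tangent condition forces MR to be normal to RK, so RK runs along (−sin -29°, cos -29°); with |RK| = 10.8, K = (35.622, 11.558). Then |JK| = |K − J| = 37.450.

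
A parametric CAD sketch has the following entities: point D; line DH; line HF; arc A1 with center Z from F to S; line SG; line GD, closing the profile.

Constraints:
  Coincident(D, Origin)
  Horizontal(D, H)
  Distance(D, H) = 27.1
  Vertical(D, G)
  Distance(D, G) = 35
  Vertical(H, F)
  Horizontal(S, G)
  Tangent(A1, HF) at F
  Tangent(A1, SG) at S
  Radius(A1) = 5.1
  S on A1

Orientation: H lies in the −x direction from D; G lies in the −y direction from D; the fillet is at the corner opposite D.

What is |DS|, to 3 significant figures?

41.3

D is at the origin; DH is horizontal with |DH| = 27.1 and H on the −x side, so H = (-27.1, 0.00). D and G share the same x with |DG| = 35.0 and G on the −y side, so G = (0.00, -35.0). The virtual corner opposite D is at (-27.1, -35.0). Tangency of A1 to HF means the radius ZF is perpendicular to HF and the tangent condition forces ZS to be normal to SG, with radius 5.1, so the center Z sits 5.1 in from both sides at Z = (-22.0, -29.9). That places the tangent points at F = (-27.1, -29.9) on HF and S = (-22.0, -35.0) on SG. Then |DS| = |S − D| = 41.3.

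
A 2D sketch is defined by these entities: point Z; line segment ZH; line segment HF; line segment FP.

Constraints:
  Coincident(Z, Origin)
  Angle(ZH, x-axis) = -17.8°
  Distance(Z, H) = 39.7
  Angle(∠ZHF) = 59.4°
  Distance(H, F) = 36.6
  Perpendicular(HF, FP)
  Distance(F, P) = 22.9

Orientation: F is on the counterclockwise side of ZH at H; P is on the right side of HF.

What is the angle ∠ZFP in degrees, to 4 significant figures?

154.4°

Z is at the origin; ZH runs at -17.8° with length 39.7, so H = 39.7·(cos -17.8°, sin -17.8°) = (37.80, -12.14). ∠ZHF = 59.4°, so HF runs at -17.8° + (180° − 59.4°) = 102.8° from the x-axis; with |HF| = 36.6, F = H + 36.6·(cos 102.8°, sin 102.8°) = (29.69, 23.55). The perpendicularity gives FP at right angles to HF; with |FP| = 22.9 on the right of HF, P = F + 22.9·(0.9751, 0.2215) = (52.02, 28.63). Then cos ∠ZFP = FZ·FP / (|FZ||FP|), giving 154.4°.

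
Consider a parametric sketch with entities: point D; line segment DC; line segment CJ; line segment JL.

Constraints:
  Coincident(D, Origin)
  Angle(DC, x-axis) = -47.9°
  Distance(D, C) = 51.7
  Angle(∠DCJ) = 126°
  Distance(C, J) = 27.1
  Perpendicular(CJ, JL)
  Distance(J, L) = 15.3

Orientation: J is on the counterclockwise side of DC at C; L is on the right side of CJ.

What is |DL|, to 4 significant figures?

81.05

D is at the origin; DC runs at -47.9° with length 51.7, so C = 51.7·(cos -47.9°, sin -47.9°) = (34.66, -38.36). ∠DCJ = 126.0°, so CJ runs at -47.9° + (180° − 126.0°) = 6.100° from the x-axis; with |CJ| = 27.1, J = C + 27.1·(cos 6.100°, sin 6.100°) = (61.61, -35.48). CJ is perpendicular to JL; with |JL| = 15.3 on the right of CJ, L = J + 15.3·(0.1063, -0.9943) = (63.23, -50.69). Then |DL| = |L − D| = 81.05.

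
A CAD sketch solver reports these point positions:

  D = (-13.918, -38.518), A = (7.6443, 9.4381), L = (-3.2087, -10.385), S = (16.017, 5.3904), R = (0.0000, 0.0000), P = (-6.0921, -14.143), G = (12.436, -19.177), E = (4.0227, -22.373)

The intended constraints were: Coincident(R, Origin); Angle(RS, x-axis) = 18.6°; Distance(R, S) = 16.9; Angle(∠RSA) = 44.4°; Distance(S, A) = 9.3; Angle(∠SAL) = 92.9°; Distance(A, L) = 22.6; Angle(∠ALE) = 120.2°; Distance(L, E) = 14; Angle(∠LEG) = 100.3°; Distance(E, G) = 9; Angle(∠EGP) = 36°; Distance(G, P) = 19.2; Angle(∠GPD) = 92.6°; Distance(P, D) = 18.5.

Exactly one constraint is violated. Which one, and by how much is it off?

Distance(P, D) = 18.5 — off by 7.10.

R = (0.00, 0.00) ✓; RS at 18.60° ✓; |RS| = 16.90 ✓; ∠RSA = 44.40° ✓; |SA| = 9.300 ✓; ∠SAL = 92.90° ✓; |AL| = 22.60 ✓; ∠ALE = 120.2° ✓; |LE| = 14.00 ✓; ∠LEG = 100.3° ✓; |EG| = 9.000 ✓; ∠EGP = 36.00° ✓; |GP| = 19.20 ✓; ∠GPD = 92.60° ✓; |PD| = 25.60 ✗.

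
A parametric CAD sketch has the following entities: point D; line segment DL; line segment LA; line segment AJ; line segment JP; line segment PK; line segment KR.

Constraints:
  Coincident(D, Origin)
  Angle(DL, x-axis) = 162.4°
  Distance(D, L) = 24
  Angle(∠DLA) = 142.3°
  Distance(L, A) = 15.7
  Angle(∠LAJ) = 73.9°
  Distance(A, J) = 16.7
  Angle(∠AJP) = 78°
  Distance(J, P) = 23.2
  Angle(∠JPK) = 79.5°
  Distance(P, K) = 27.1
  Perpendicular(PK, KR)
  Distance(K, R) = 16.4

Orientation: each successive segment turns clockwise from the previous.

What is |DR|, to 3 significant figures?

44.3

D is at the origin; DL runs at 162.4° with length 24.0, so L = (-22.9, 7.26). ∠DLA = 142.3° gives LA at 125° from the x-axis; with |LA| = 15.7, A = (-31.8, 20.2). ∠LAJ = 73.9° gives AJ at 18.6° from the x-axis; with |AJ| = 16.7, J = (-16.0, 25.5). ∠AJP = 78.0° gives JP at -83.4° from the x-axis; with |JP| = 23.2, P = (-13.3, 2.44). ∠JPK = 79.5° gives PK at 176° from the x-axis; with |PK| = 27.1, K = (-40.4, 4.29). PK is perpendicular to KR, so KR runs at 86.1°; with |KR| = 16.4, R = (-39.2, 20.7). Then |DR| = |R − D| = 44.3.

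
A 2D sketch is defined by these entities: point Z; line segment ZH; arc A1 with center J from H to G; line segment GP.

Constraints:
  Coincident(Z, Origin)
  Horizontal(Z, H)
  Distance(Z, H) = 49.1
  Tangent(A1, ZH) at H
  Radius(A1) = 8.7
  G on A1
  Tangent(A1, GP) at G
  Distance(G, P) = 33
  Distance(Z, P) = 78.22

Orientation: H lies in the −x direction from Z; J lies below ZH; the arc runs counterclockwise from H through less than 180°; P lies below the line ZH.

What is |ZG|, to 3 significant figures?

57.4

Checks: |JG| = 8.700 ✓; ∠(JG, GP) = 90.00° ✓; |GP| = 33.00 ✓; |ZP| = 78.22 ✓.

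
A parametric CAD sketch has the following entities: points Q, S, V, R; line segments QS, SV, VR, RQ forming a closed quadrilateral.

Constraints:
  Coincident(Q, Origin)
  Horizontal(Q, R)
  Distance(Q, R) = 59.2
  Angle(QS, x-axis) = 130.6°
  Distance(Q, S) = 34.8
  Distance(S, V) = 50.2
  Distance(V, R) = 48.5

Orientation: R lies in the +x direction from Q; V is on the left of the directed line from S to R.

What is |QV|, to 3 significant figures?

44.7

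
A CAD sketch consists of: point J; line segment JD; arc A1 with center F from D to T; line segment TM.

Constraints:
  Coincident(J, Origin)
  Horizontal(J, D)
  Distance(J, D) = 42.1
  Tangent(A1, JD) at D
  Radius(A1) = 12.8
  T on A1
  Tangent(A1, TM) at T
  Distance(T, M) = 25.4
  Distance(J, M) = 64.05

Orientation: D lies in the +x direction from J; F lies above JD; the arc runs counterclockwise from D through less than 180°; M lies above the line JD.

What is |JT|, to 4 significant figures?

56.75

Checks: ∠(FD, DJ) = 90.00° ✓; |FT| = 12.80 ✓; ∠(FT, TM) = 90.00° ✓; |TM| = 25.40 ✓; |JM| = 64.05 ✓.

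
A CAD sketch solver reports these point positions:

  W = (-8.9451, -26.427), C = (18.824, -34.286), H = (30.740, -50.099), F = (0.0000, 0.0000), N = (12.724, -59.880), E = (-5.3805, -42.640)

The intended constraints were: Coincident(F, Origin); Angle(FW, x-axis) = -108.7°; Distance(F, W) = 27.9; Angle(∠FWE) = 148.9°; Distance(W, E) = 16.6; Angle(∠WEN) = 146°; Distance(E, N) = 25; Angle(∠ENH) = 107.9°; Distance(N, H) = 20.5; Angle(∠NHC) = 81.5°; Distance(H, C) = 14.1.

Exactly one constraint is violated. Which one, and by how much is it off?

Distance(H, C) = 14.1 — off by 5.70.

F = (0.00, 0.00) ✓; FW at -108.7° ✓; |FW| = 27.90 ✓; ∠FWE = 148.9° ✓; |WE| = 16.60 ✓; ∠WEN = 146.0° ✓; |EN| = 25.00 ✓; ∠ENH = 107.9° ✓; |NH| = 20.50 ✓; ∠NHC = 81.50° ✓; |HC| = 19.80 ✗.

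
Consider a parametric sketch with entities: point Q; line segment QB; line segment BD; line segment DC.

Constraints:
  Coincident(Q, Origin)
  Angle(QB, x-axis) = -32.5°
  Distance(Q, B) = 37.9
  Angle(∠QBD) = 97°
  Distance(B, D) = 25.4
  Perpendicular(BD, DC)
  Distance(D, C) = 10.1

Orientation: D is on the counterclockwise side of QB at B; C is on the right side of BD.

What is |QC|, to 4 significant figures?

56.37

Q is at the origin; QB runs at -32.5° with length 37.9, so B = 37.9·(cos -32.5°, sin -32.5°) = (31.96, -20.36). ∠QBD = 97.0°, so BD runs at -32.5° + (180° − 97.0°) = 50.50° from the x-axis; with |BD| = 25.4, D = B + 25.4·(cos 50.50°, sin 50.50°) = (48.12, -0.7644). BD is perpendicular to DC; with |DC| = 10.1 on the right of BD, C = D + 10.1·(0.7716, -0.6361) = (55.91, -7.189). Then |QC| = |C − Q| = 56.37.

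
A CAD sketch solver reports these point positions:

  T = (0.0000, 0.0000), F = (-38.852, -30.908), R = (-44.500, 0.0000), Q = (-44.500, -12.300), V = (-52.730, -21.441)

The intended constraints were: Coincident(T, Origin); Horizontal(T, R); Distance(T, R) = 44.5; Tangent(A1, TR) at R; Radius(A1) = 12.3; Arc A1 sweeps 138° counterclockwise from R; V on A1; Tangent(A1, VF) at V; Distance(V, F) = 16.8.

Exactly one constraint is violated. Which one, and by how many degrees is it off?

Tangent(A1, VF) at V — off by 7.70°.

T = (0.00, 0.00) ✓; T.y = 0.00, R.y = 0.00 ✓; |TR| = 44.50 ✓; ∠(QR, RT) = 90.00° ✓; |QR| = 12.30 ✓; bearing(Q→V) − bearing(Q→R) = 138.0° ✓; |QV| = 12.30 ✓; ∠(QV, VF) = 82.30° ✗; |VF| = 16.80 ✓.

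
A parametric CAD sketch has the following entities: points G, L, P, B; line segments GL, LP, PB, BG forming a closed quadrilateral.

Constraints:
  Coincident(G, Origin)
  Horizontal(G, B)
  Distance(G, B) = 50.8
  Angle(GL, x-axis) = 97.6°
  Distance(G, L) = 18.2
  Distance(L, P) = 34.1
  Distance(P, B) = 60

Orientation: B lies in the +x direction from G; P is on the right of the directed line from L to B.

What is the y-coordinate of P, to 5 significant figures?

-15.735

G is at the origin; G and B share the same y with |GB| = 50.8 and B in +x, so B = (50.8, 0). GL runs at 97.6° with |GL| = 18.2, so L = (-2.4071, 18.040). P is determined by |LP| = 34.1 and |PB| = 60.0 together: it lies at the intersection of circle(L, 34.1) and circle(B, 60.0). With |LB| = 56.182, the foot of the radical line on LB is 6.4010 from L and the perpendicular offset is √(34.1² − 6.4010²) = 33.494. Taking the right-of-LB solution: P = (-7.0999, -15.735).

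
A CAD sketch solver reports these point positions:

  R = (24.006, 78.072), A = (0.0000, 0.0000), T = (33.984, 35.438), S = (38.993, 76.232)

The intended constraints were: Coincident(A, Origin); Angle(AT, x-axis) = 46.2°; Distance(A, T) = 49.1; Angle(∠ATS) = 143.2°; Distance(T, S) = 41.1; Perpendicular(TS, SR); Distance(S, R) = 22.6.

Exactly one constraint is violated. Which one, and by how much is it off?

Distance(S, R) = 22.6 — off by 7.50.

A = (0.00, 0.00) ✓; AT at 46.20° ✓; |AT| = 49.10 ✓; ∠ATS = 143.2° ✓; |TS| = 41.10 ✓; ∠(TS, SR) = 90.00° ✓; |SR| = 15.10 ✗.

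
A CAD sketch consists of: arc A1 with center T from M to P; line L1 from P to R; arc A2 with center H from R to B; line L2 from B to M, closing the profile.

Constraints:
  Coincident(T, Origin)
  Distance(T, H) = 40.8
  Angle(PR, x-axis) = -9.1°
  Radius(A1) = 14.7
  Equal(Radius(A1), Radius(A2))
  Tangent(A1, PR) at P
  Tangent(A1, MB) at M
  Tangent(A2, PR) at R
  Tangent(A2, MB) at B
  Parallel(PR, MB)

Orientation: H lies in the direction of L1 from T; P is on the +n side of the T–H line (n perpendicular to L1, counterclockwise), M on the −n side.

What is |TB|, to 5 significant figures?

43.367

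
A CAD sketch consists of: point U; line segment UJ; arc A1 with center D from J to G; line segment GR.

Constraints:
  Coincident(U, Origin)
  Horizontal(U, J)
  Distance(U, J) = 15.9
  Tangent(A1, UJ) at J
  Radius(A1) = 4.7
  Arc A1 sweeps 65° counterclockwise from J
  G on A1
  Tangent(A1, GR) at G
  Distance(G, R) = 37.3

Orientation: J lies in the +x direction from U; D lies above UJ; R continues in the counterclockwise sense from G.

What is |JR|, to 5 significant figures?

41.648

U is at the origin; U and J share the same y with |UJ| = 15.9 and J on the +x side, so J = (15.900, 0.0000). Since A1 is tangent to UJ there, DJ ⟂ UJ, so D = J + (0, 4.7) = (15.900, 4.7000). On A1, J sits at bearing -90° from D; a 65° counterclockwise sweep puts G at bearing -25°, so G = D + 4.7·(cos -25°, sin -25°) = (20.160, 2.7137). The tangent condition forces DG to be normal to GR, so GR runs along (−sin -25°, cos -25°); with |GR| = 37.3, R = (35.923, 36.519). Then |JR| = |R − J| = 41.648.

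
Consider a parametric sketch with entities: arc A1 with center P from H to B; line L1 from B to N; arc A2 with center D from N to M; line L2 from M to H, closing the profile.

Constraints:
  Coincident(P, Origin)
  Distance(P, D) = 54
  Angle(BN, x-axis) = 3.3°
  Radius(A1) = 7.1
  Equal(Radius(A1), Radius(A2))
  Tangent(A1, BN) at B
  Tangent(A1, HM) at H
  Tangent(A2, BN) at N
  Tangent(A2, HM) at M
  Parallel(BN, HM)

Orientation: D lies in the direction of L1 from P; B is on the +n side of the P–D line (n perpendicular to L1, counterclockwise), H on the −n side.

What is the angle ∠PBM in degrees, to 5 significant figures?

75.267°

The slot axis is L1's direction at 3.3°, so u = (cos 3.3°, sin 3.3°) = (0.99834, 0.057564) and n = (−sin 3.3°, cos 3.3°) = (-0.057564, 0.99834). P is at the origin and D lies 54.0 along u from P, so D = 54.0·u = (53.910, 3.1085). Tangency of A1 to both parallel lines with radius 7.1 puts B and H at P ± 7.1·n: B = (-0.40870, 7.0882), H = (0.40870, -7.0882). Equal radii place N and M the same way about D: N = D + 7.1·n = (53.502, 10.197), M = D − 7.1·n = (54.319, -3.9798). Then cos ∠PBM = BP·BM / (|BP||BM|), giving 75.267°.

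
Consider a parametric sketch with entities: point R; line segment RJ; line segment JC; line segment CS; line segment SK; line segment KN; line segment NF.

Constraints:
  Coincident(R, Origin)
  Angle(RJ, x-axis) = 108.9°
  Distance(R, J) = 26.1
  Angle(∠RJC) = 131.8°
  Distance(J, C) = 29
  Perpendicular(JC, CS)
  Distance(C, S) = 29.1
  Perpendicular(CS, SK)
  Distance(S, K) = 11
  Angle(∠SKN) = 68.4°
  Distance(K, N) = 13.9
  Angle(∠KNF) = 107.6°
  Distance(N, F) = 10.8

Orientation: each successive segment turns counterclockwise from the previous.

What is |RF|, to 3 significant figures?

51.3

R is at the origin; RJ runs at 108.9° with length 26.1, so J = (-8.45, 24.7). ∠RJC = 131.8° gives JC at 157° from the x-axis; with |JC| = 29.0, C = (-35.2, 36.0). JC ⟂ CS, so CS runs at -113°; with |CS| = 29.1, S = (-46.5, 9.17). The perpendicularity gives SK at right angles to CS, so SK runs at -22.9°; with |SK| = 11.0, K = (-36.4, 4.89). ∠SKN = 68.4° gives KN at 88.7° from the x-axis; with |KN| = 13.9, N = (-36.0, 18.8). ∠KNF = 107.6° gives NF at 161° from the x-axis; with |NF| = 10.8, F = (-46.3, 22.3). Then |RF| = |F − R| = 51.3.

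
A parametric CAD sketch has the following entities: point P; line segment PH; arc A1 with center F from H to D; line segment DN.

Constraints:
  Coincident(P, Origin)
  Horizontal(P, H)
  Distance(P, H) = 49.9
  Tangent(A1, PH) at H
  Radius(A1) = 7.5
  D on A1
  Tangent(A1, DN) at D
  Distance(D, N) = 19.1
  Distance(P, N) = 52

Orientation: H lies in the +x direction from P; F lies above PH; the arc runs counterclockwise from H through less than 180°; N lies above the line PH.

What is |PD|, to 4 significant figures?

57.15

P is at the origin; PH is horizontal with |PH| = 49.9 and H on the +x side, so H = (49.90, 0.000). The tangent condition forces FH to be normal to PH, so F = H + (0, 7.5) = (49.90, 7.500). Since FD ⟂ DN (tangency), |FN| = √(7.5² + 19.1²) = 20.52 regardless of where D sits on A1. So N lies on both circle(P, 52.0) and circle(F, 20.52); the above-PH intersection is N = (44.29, 27.24). D is the foot of the tangent from N: D = (55.87, 12.04).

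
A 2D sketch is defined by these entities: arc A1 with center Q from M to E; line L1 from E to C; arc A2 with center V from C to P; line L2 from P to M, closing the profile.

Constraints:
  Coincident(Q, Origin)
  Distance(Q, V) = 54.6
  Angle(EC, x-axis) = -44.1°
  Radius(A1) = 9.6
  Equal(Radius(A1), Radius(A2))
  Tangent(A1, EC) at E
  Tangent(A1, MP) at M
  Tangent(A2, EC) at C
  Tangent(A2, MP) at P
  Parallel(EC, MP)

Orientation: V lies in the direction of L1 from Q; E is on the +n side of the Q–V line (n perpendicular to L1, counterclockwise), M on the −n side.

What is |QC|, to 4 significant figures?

55.44

The slot axis is L1's direction at -44.1°, so u = (cos -44.1°, sin -44.1°) = (0.7181, -0.6959) and n = (−sin -44.1°, cos -44.1°) = (0.6959, 0.7181). Q is at the origin and V lies 54.6 along u from Q, so V = 54.6·u = (39.21, -38.00). Tangency of A1 to both parallel lines with radius 9.6 puts E and M at Q ± 9.6·n: E = (6.681, 6.894), M = (-6.681, -6.894). Equal radii place C and P the same way about V: C = V + 9.6·n = (45.89, -31.10), P = V − 9.6·n = (32.53, -44.89). Then |QC| = |C − Q| = 55.44.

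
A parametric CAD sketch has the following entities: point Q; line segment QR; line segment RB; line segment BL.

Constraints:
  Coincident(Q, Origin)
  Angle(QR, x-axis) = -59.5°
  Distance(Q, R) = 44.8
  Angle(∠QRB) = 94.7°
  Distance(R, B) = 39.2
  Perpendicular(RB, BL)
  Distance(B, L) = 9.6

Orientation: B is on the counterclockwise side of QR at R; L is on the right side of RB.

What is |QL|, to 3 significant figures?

69.1

Q is at the origin; QR runs at -59.5° with length 44.8, so R = 44.8·(cos -59.5°, sin -59.5°) = (22.7, -38.6). ∠QRB = 94.7°, so RB runs at -59.5° + (180° − 94.7°) = 25.8° from the x-axis; with |RB| = 39.2, B = R + 39.2·(cos 25.8°, sin 25.8°) = (58.0, -21.5). RB is perpendicular to BL; with |BL| = 9.6 on the right of RB, L = B + 9.6·(0.435, -0.900) = (62.2, -30.2). Then |QL| = |L − Q| = 69.1.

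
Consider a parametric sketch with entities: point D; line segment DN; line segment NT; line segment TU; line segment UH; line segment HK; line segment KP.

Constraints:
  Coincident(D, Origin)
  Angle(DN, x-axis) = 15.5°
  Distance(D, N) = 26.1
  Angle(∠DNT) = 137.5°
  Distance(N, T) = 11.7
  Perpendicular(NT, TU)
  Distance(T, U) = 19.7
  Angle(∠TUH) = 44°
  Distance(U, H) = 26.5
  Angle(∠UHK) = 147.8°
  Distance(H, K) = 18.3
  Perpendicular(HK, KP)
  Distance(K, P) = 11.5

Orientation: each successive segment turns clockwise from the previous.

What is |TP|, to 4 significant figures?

22.45

D is at the origin; DN runs at 15.5° with length 26.1, so N = (25.15, 6.975). ∠DNT = 137.5° gives NT at -27.00° from the x-axis; with |NT| = 11.7, T = (35.58, 1.663). The perpendicularity gives TU at right angles to NT, so TU runs at -117.0°; with |TU| = 19.7, U = (26.63, -15.89). ∠TUH = 44.0° gives UH at 107.0° from the x-axis; with |UH| = 26.5, H = (18.88, 9.452). ∠UHK = 147.8° gives HK at 74.80° from the x-axis; with |HK| = 18.3, K = (23.68, 27.11). HK ⟂ KP, so KP runs at -15.20°; with |KP| = 11.5, P = (34.78, 24.10). Then |TP| = |P − T| = 22.45.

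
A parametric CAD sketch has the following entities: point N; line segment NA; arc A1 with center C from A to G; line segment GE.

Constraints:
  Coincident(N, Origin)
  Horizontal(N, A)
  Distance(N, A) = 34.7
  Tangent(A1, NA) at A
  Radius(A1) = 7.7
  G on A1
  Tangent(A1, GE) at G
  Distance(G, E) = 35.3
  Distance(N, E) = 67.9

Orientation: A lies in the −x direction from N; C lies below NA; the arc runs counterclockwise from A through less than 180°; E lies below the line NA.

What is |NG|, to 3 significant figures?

41.7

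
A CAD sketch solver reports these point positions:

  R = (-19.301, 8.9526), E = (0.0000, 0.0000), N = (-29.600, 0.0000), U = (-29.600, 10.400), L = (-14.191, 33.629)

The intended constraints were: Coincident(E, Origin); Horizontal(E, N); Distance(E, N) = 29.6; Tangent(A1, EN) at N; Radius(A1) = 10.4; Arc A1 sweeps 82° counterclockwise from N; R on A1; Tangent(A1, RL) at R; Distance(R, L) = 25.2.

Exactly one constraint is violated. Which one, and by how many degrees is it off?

Tangent(A1, RL) at R — off by 3.70°.

E = (0.00, 0.00) ✓; E.y = 0.00, N.y = 0.00 ✓; |EN| = 29.60 ✓; ∠(UN, NE) = 90.00° ✓; |UN| = 10.40 ✓; bearing(U→R) − bearing(U→N) = 82.00° ✓; |UR| = 10.40 ✓; ∠(UR, RL) = 93.70° ✗; |RL| = 25.20 ✓.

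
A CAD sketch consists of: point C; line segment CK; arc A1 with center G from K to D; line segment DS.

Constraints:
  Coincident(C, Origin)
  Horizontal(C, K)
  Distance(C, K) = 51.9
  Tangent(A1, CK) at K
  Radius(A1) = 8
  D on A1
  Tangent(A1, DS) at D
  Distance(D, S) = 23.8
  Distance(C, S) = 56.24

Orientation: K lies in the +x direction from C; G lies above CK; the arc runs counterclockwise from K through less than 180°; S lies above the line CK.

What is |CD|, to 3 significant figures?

59.9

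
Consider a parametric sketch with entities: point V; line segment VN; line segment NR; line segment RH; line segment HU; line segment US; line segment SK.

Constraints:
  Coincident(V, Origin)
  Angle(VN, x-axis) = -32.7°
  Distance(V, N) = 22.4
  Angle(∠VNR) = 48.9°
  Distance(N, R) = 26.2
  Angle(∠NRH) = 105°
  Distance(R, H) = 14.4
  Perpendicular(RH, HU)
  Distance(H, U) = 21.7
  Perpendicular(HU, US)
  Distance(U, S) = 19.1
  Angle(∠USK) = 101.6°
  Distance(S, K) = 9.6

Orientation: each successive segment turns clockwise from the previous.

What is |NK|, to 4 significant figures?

13.01

V is at the origin; VN runs at -32.7° with length 22.4, so N = (18.85, -12.10). ∠VNR = 48.9° gives NR at -163.8° from the x-axis; with |NR| = 26.2, R = (-6.310, -19.41). ∠NRH = 105.0° gives RH at 121.2° from the x-axis; with |RH| = 14.4, H = (-13.77, -7.094). RH is perpendicular to HU, so HU runs at 31.20°; with |HU| = 21.7, U = (4.792, 4.147). HU is perpendicular to US, so US runs at -58.80°; with |US| = 19.1, S = (14.69, -12.19). ∠USK = 101.6° gives SK at -137.2° from the x-axis; with |SK| = 9.6, K = (7.642, -18.71). Then |NK| = |K − N| = 13.01.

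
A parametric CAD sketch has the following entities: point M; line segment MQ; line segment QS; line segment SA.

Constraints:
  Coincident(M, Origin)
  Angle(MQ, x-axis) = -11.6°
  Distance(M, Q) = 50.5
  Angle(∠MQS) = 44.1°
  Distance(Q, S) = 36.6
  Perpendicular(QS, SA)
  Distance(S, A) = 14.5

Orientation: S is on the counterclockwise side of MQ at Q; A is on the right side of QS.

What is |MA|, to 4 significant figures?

49.64

M is at the origin; MQ runs at -11.6° with length 50.5, so Q = 50.5·(cos -11.6°, sin -11.6°) = (49.47, -10.15). ∠MQS = 44.1°, so QS runs at -11.6° + (180° − 44.1°) = 124.3° from the x-axis; with |QS| = 36.6, S = Q + 36.6·(cos 124.3°, sin 124.3°) = (28.84, 20.08). The perpendicularity gives SA at right angles to QS; with |SA| = 14.5 on the right of QS, A = S + 14.5·(0.8261, 0.5635) = (40.82, 28.25). Then |MA| = |A − M| = 49.64.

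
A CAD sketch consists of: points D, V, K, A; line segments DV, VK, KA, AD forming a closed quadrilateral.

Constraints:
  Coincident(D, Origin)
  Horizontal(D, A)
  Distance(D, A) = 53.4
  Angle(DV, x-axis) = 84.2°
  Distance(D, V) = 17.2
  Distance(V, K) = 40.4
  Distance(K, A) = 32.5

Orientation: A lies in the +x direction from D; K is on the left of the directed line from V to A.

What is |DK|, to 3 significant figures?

49.9

Checks: |VK| = 40.40 ✓; |KA| = 32.50 ✓.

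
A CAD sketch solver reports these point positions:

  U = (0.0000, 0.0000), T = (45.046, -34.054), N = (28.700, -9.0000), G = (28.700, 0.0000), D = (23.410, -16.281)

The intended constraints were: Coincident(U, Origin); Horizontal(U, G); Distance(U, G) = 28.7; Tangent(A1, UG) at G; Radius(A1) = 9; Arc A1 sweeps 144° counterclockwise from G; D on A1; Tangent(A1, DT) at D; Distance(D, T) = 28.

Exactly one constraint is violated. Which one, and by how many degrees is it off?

Tangent(A1, DT) at D — off by 3.40°.

U = (0.00, 0.00) ✓; U.y = 0.00, G.y = 0.00 ✓; |UG| = 28.70 ✓; ∠(NG, GU) = 90.00° ✓; |NG| = 9.000 ✓; bearing(N→D) − bearing(N→G) = 144.0° ✓; |ND| = 9.000 ✓; ∠(ND, DT) = 93.40° ✗; |DT| = 28.00 ✓.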